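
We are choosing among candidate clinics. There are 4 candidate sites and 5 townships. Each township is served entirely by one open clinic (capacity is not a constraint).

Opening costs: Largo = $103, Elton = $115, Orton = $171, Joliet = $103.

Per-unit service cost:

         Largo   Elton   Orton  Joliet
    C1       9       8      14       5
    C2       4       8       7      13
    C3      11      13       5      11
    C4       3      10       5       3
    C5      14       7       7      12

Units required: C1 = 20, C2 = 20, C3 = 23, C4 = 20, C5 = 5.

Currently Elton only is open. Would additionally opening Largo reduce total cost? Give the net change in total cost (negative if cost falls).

Yes — net change −163 (cost falls by 163).

Current service cost with {Elton}: 854.
Adding Largo: each township re-picks its cheapest; new service cost 588, saving 266.
Extra fixed cost: 103. Net change = 103 − 266 = -163.
(Totals: 969 → 806.)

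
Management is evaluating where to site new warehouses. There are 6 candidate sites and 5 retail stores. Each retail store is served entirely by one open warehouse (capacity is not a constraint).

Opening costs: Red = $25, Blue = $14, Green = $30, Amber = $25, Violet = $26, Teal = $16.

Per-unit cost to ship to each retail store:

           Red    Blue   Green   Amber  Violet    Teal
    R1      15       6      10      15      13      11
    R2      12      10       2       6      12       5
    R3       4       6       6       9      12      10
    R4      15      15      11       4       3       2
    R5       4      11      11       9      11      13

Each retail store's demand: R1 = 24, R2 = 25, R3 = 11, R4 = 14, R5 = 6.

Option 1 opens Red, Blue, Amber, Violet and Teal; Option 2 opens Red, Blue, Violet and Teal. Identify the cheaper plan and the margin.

Option 1: {Red, Blue, Amber, Violet, Teal}: R1→Blue 6·24=144, R2→Teal 5·25=125, R3→Red 4·11=44, R4→Teal 2·14=28, R5→Red 4·6=24. Service 365; fixed 106; total 471.
Option 2: {Red, Blue, Violet, Teal}: R1→Blue 6·24=144, R2→Teal 5·25=125, R3→Red 4·11=44, R4→Teal 2·14=28, R5→Red 4·6=24. Service 365; fixed 81; total 446.
Difference: |471 − 446| = 25.

Option 2 is cheaper by 25.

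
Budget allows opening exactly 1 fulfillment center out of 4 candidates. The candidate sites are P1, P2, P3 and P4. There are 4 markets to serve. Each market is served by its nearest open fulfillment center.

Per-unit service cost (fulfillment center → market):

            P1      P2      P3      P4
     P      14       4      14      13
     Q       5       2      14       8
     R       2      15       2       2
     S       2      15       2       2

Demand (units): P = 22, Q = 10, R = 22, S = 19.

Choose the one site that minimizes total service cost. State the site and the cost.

With exactly 1 open, each market uses its cheapest among the chosen.
{P1}: P→P1 14·22=308, Q→P1 5·10=50, R→P1 2·22=44, S→P1 2·19=38. Service cost 440.
{P4}: service cost 448
{P3}: service cost 530
Among all 4 size-1 choices, {P1} is lowest.

Choose P1 only; total service cost 440.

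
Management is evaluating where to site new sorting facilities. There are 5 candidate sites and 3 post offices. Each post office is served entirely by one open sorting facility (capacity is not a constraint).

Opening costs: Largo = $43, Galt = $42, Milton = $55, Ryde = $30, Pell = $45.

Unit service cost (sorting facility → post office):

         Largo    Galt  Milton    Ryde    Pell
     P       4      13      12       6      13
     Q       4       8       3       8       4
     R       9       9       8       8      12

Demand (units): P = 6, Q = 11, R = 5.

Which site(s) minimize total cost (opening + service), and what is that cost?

Open Largo only; minimum total cost 156.

For any fixed open set, each post office goes to its cheapest open site; total = fixed + service.
{Largo}: P→Largo 4·6=24, Q→Largo 4·11=44, R→Largo 9·5=45. Service 113; fixed 43; total 156.
{Largo, Ryde}: service 108 + fixed 73 = 181
{Milton, Ryde}: P→Ryde 6·6=36, Q→Milton 3·11=33, R→Milton 8·5=40. Service 109; fixed 85; total 194.
{Largo, Galt, Milton, Ryde, Pell}: P→Largo 4·6=24, Q→Milton 3·11=33, R→Milton 8·5=40. Service 97; fixed 215; total 312.
No other subset beats 156.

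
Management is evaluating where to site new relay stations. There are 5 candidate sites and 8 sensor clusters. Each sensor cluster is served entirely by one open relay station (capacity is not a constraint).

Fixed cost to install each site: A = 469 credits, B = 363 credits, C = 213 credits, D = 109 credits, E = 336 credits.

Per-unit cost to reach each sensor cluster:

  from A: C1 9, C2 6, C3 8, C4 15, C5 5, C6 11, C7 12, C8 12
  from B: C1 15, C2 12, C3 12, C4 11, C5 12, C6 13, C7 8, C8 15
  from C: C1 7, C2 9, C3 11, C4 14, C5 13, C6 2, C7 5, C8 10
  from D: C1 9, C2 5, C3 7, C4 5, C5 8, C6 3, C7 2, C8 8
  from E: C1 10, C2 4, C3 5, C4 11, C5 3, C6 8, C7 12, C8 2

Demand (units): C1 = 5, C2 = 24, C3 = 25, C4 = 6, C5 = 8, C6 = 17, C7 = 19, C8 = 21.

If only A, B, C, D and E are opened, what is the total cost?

Each sensor cluster is assigned to its cheapest site among the open ones.
{A, B, C, D, E}: C1→C 7·5=35, C2→E 4·24=96, C3→E 5·25=125, C4→D 5·6=30, C5→E 3·8=24, C6→C 2·17=34, C7→D 2·19=38, C8→E 2·21=42. Service 424; fixed 1490; total 1914.

Total cost: 1914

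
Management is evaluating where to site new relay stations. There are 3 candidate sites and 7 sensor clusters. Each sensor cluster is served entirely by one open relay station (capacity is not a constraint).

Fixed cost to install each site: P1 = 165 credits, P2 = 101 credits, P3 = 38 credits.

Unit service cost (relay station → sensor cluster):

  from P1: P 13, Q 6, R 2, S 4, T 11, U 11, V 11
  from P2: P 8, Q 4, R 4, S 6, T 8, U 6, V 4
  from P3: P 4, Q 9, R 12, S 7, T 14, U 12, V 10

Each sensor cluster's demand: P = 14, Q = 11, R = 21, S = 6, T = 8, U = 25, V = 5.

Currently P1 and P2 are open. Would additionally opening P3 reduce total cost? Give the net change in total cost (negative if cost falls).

Current service cost with {P1, P2}: 456.
Adding P3: each sensor cluster re-picks its cheapest; new service cost 400, saving 56.
Extra fixed cost: 38. Net change = 38 − 56 = -18.
(Totals: 722 → 704.)

Yes — net change −18 (cost falls by 18).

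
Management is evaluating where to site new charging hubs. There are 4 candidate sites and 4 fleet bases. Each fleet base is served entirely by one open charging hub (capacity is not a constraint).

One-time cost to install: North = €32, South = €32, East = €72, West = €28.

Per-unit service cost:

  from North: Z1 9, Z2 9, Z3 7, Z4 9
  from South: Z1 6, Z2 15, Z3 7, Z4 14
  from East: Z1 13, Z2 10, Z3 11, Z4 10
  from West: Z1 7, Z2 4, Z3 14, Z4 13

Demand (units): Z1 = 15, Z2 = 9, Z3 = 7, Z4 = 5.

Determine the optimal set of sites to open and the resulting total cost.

Open North and West; minimum total cost 295.

For any fixed open set, each fleet base goes to its cheapest open site; total = fixed + service.
{North, West}: Z1→West 7·15=105, Z2→West 4·9=36, Z3→North 7·7=49, Z4→North 9·5=45. Service 235; fixed 60; total 295.
{South, West}: service 240 + fixed 60 = 300
{North, South, West}: Z1→South 6·15=90, Z2→West 4·9=36, Z3→North 7·7=49, Z4→North 9·5=45. Service 220; fixed 92; total 312.
{North, South, East, West}: service 220 + fixed 164 = 384
(All 15 nonempty subsets were checked; North and West is lowest.)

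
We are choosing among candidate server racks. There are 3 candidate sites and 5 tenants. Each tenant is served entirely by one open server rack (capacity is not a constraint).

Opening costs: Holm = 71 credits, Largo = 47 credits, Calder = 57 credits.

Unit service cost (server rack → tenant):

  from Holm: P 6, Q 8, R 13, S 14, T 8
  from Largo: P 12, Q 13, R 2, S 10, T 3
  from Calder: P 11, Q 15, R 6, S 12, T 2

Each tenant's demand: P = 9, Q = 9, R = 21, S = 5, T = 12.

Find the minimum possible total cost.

For any fixed open set, each tenant goes to its cheapest open site; total = fixed + service.
{Holm, Largo}: P→Holm 6·9=54, Q→Holm 8·9=72, R→Largo 2·21=42, S→Largo 10·5=50, T→Largo 3·12=36. Service 254; fixed 118; total 372.
{Largo}: service 353 + fixed 47 = 400
{Holm, Largo, Calder}: service 242 + fixed 175 = 417
No other subset beats 372.

Minimum total cost: 372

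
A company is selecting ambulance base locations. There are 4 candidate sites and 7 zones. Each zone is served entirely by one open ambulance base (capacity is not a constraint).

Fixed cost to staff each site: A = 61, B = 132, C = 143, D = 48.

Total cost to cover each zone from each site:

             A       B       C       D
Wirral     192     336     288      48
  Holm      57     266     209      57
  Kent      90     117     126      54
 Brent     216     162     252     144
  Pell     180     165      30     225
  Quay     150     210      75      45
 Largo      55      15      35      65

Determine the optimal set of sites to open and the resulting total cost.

Open C and D; minimum total cost 604.

For any fixed open set, each zone goes to its cheapest open site; total = fixed + service.
{C, D}: Wirral→D 48, Holm→D 57, Kent→D 54, Brent→D 144, Pell→C 30, Quay→D 45, Largo→C 35. Service 413; fixed 191; total 604.
{A, C, D}: Wirral→D 48, Holm→A 57, Kent→D 54, Brent→D 144, Pell→C 30, Quay→D 45, Largo→C 35. Service 413; fixed 252; total 665.
{D}: service 638 + fixed 48 = 686
{A, B, C, D}: service 393 + fixed 384 = 777
(All 15 nonempty subsets were checked; C and D is lowest.)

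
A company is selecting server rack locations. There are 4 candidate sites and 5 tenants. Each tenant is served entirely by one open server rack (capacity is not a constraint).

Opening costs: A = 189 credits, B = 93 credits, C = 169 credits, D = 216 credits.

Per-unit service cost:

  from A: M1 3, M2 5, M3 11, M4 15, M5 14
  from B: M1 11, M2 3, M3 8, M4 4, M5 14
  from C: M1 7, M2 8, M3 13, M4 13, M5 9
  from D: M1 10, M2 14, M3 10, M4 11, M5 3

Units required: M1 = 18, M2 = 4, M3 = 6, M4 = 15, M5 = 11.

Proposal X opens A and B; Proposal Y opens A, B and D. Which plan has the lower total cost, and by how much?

Proposal X is cheaper by 95.

Proposal X: {A, B}: M1→A 3·18=54, M2→B 3·4=12, M3→B 8·6=48, M4→B 4·15=60, M5→A 14·11=154. Service 328; fixed 282; total 610.
Proposal Y: {A, B, D}: M1→A 3·18=54, M2→B 3·4=12, M3→B 8·6=48, M4→B 4·15=60, M5→D 3·11=33. Service 207; fixed 498; total 705.
Difference: |610 − 705| = 95.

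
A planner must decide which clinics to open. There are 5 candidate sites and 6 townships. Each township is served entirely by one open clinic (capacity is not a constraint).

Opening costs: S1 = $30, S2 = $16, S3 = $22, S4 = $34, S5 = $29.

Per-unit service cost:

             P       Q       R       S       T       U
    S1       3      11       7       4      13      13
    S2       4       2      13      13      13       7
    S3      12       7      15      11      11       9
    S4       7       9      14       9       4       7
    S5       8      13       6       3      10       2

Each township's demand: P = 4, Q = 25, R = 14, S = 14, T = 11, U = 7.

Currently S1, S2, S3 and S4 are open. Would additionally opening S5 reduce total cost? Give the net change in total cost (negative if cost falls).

Yes — net change −34 (cost falls by 34).

Current service cost with {S1, S2, S3, S4}: 309.
Adding S5: each township re-picks its cheapest; new service cost 246, saving 63.
Extra fixed cost: 29. Net change = 29 − 63 = -34.
(Totals: 411 → 377.)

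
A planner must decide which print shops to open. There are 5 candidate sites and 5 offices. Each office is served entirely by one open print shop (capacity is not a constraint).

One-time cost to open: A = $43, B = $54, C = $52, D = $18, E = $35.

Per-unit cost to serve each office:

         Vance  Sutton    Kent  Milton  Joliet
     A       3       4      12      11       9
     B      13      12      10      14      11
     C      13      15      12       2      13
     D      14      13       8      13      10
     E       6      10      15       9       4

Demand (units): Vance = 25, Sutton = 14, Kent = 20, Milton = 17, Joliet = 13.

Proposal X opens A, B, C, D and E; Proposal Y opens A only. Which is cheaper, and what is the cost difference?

Proposal X is cheaper by 139.

Proposal X: {A, B, C, D, E}: Vance→A 3·25=75, Sutton→A 4·14=56, Kent→D 8·20=160, Milton→C 2·17=34, Joliet→E 4·13=52. Service 377; fixed 202; total 579.
Proposal Y: {A}: Vance→A 3·25=75, Sutton→A 4·14=56, Kent→A 12·20=240, Milton→A 11·17=187, Joliet→A 9·13=117. Service 675; fixed 43; total 718.
Difference: |579 − 718| = 139.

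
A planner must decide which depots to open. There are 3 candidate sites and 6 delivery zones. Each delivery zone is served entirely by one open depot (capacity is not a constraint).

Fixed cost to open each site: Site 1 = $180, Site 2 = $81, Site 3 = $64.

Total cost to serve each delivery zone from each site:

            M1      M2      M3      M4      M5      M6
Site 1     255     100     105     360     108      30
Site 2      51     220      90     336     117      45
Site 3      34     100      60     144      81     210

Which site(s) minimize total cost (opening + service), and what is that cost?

For any fixed open set, each delivery zone goes to its cheapest open site; total = fixed + service.
{Site 2, Site 3}: M1→Site 3 34, M2→Site 3 100, M3→Site 3 60, M4→Site 3 144, M5→Site 3 81, M6→Site 2 45. Service 464; fixed 145; total 609.
{Site 1, Site 3}: service 449 + fixed 244 = 693
{Site 3}: service 629 + fixed 64 = 693
{Site 1, Site 2, Site 3}: service 449 + fixed 325 = 774
No other subset beats 609.

Open Site 2 and Site 3; minimum total cost 609.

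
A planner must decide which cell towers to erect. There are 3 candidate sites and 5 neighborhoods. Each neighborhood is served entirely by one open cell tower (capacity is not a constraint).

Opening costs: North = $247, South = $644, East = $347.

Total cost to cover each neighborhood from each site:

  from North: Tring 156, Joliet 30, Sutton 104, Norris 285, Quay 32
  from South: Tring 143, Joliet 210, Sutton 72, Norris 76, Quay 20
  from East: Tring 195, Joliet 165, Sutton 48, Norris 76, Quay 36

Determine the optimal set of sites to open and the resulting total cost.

For any fixed open set, each neighborhood goes to its cheapest open site; total = fixed + service.
{North}: Tring→North 156, Joliet→North 30, Sutton→North 104, Norris→North 285, Quay→North 32. Service 607; fixed 247; total 854.
{East}: service 520 + fixed 347 = 867
{North, East}: Tring→North 156, Joliet→North 30, Sutton→East 48, Norris→East 76, Quay→North 32. Service 342; fixed 594; total 936.
{North, South, East}: service 317 + fixed 1238 = 1555
No other subset beats 854.

Open North only; minimum total cost 854.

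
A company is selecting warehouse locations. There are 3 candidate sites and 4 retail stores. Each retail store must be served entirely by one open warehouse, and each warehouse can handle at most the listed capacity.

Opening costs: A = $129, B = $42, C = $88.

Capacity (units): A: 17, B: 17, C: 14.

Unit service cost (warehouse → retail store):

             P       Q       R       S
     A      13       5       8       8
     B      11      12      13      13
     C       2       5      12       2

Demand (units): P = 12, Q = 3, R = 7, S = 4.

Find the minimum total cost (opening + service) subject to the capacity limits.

Minimum total cost: 333

Open {B, C}: P→C 2·12=24, Q→B 12·3=36, R→B 13·7=91, S→B 13·4=52.
Loads: B carries 14/17, C carries 12/14. Service 203; fixed 130; total 333.
Next best feasible plan costs 344.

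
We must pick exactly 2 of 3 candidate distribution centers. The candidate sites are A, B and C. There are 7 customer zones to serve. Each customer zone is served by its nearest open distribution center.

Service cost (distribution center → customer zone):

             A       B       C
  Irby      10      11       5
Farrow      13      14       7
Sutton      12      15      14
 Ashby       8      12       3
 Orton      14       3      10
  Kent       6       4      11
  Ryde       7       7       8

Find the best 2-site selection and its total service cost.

With exactly 2 open, each customer zone uses its cheapest among the chosen.
{B, C}: Irby→C 5, Farrow→C 7, Sutton→C 14, Ashby→C 3, Orton→B 3, Kent→B 4, Ryde→B 7. Service cost 43.
{A, C}: service cost 50
{A, B}: service cost 57
Among all 3 size-2 choices, {B, C} is lowest.

Choose B and C; total service cost 43.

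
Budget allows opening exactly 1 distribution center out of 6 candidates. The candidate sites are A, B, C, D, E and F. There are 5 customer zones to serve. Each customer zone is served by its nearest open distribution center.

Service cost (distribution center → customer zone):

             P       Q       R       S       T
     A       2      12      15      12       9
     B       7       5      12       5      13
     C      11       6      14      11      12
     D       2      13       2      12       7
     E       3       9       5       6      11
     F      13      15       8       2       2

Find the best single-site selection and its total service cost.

Choose E only; total service cost 34.

With exactly 1 open, each customer zone uses its cheapest among the chosen.
{E}: P→E 3, Q→E 9, R→E 5, S→E 6, T→E 11. Service cost 34.
{D}: service cost 36
{F}: service cost 40
Among all 6 size-1 choices, {E} is lowest.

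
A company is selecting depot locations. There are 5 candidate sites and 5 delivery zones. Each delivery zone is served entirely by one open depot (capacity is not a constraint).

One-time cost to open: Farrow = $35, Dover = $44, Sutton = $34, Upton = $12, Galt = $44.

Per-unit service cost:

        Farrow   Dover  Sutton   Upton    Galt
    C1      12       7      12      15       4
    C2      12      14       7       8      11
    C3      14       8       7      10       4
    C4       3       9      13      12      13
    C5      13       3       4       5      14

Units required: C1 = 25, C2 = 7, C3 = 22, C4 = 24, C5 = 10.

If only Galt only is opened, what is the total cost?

Each delivery zone is assigned to its cheapest site among the open ones.
{Galt}: C1→Galt 4·25=100, C2→Galt 11·7=77, C3→Galt 4·22=88, C4→Galt 13·24=312, C5→Galt 14·10=140. Service 717; fixed 44; total 761.

Total cost: 761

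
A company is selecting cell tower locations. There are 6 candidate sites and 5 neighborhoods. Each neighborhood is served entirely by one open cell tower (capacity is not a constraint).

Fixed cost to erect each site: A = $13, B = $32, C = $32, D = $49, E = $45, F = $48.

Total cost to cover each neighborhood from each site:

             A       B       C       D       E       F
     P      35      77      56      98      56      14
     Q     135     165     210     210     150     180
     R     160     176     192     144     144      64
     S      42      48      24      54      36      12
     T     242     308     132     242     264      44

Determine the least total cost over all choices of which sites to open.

Minimum total cost: 330

For any fixed open set, each neighborhood goes to its cheapest open site; total = fixed + service.
{A, F}: P→F 14, Q→A 135, R→F 64, S→F 12, T→F 44. Service 269; fixed 61; total 330.
{A, B, F}: P→F 14, Q→A 135, R→F 64, S→F 12, T→F 44. Service 269; fixed 93; total 362.
{A, C, F}: P→F 14, Q→A 135, R→F 64, S→F 12, T→F 44. Service 269; fixed 93; total 362.
{A, B, C, D, E, F}: P→F 14, Q→A 135, R→F 64, S→F 12, T→F 44. Service 269; fixed 219; total 488.
No other subset beats 330.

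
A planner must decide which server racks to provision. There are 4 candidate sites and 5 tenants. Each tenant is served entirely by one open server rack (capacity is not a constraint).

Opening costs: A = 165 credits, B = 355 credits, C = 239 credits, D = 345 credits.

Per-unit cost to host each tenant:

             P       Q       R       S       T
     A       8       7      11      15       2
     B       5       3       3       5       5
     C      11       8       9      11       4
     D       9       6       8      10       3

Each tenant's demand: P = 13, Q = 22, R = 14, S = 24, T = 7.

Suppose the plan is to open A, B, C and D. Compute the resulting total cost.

Each tenant is assigned to its cheapest site among the open ones.
{A, B, C, D}: P→B 5·13=65, Q→B 3·22=66, R→B 3·14=42, S→B 5·24=120, T→A 2·7=14. Service 307; fixed 1104; total 1411.

Total cost: 1411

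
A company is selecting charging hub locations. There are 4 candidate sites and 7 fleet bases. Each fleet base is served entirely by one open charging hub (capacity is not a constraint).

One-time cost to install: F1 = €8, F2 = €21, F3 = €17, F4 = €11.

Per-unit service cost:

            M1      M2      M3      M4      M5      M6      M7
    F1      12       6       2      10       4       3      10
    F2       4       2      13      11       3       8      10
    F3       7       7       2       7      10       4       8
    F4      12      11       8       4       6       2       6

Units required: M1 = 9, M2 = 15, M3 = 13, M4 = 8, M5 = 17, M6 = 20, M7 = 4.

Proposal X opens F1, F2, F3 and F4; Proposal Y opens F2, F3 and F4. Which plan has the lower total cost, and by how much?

Proposal X: {F1, F2, F3, F4}: M1→F2 4·9=36, M2→F2 2·15=30, M3→F1 2·13=26, M4→F4 4·8=32, M5→F2 3·17=51, M6→F4 2·20=40, M7→F4 6·4=24. Service 239; fixed 57; total 296.
Proposal Y: {F2, F3, F4}: M1→F2 4·9=36, M2→F2 2·15=30, M3→F3 2·13=26, M4→F4 4·8=32, M5→F2 3·17=51, M6→F4 2·20=40, M7→F4 6·4=24. Service 239; fixed 49; total 288.
Difference: |296 − 288| = 8.

Proposal Y is cheaper by 8.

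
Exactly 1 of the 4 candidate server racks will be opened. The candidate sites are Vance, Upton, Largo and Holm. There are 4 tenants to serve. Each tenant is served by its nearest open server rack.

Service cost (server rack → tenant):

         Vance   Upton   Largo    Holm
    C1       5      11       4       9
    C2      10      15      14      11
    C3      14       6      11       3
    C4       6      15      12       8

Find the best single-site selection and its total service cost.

Choose Holm only; total service cost 31.

With exactly 1 open, each tenant uses its cheapest among the chosen.
{Holm}: C1→Holm 9, C2→Holm 11, C3→Holm 3, C4→Holm 8. Service cost 31.
{Vance}: service cost 35
{Largo}: service cost 41
Among all 4 size-1 choices, {Holm} is lowest.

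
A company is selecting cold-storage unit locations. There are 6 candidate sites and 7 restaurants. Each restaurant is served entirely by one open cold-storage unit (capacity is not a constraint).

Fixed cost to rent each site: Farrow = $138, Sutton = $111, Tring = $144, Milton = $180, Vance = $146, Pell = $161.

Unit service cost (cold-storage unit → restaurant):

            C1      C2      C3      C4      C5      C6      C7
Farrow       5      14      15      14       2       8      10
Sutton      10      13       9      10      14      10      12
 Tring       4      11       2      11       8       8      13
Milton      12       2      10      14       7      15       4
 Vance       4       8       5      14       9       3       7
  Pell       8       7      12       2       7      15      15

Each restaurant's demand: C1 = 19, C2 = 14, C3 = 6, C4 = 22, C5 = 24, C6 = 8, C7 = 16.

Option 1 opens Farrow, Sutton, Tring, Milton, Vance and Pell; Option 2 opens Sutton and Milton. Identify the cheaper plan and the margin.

Option 1: {Farrow, Sutton, Tring, Milton, Vance, Pell}: C1→Tring 4·19=76, C2→Milton 2·14=28, C3→Tring 2·6=12, C4→Pell 2·22=44, C5→Farrow 2·24=48, C6→Vance 3·8=24, C7→Milton 4·16=64. Service 296; fixed 880; total 1176.
Option 2: {Sutton, Milton}: C1→Sutton 10·19=190, C2→Milton 2·14=28, C3→Sutton 9·6=54, C4→Sutton 10·22=220, C5→Milton 7·24=168, C6→Sutton 10·8=80, C7→Milton 4·16=64. Service 804; fixed 291; total 1095.
Difference: |1176 − 1095| = 81.

Option 2 is cheaper by 81.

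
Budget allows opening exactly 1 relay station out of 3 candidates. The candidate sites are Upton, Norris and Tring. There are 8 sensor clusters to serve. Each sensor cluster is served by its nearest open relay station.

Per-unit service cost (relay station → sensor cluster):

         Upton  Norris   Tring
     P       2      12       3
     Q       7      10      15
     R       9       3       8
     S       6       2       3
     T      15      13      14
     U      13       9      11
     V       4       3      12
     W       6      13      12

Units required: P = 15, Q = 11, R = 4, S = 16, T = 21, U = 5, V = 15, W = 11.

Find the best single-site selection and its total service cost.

With exactly 1 open, each sensor cluster uses its cheapest among the chosen.
{Upton}: P→Upton 2·15=30, Q→Upton 7·11=77, R→Upton 9·4=36, S→Upton 6·16=96, T→Upton 15·21=315, U→Upton 13·5=65, V→Upton 4·15=60, W→Upton 6·11=66. Service cost 745.
{Norris}: service cost 840
{Tring}: service cost 951
Among all 3 size-1 choices, {Upton} is lowest.

Choose Upton only; total service cost 745.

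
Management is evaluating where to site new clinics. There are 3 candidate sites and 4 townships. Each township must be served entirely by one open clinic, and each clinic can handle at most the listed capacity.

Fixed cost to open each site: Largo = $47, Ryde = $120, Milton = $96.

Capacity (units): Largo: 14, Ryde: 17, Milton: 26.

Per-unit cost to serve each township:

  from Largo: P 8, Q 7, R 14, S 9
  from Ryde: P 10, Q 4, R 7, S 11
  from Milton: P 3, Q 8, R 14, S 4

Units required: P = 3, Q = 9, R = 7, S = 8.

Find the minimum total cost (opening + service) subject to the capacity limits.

Open {Ryde, Milton}: P→Milton 3·3=9, Q→Ryde 4·9=36, R→Ryde 7·7=49, S→Milton 4·8=32.
Loads: Ryde carries 16/17, Milton carries 11/26. Service 126; fixed 216; total 342.
Next best feasible plan costs 345.

Minimum total cost: 342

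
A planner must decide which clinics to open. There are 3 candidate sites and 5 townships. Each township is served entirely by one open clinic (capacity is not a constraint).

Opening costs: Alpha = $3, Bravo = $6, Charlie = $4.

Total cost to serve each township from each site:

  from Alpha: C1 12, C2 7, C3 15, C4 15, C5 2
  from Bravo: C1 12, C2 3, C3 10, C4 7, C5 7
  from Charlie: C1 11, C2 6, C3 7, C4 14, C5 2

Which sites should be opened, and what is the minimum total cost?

For any fixed open set, each township goes to its cheapest open site; total = fixed + service.
{Bravo, Charlie}: C1→Charlie 11, C2→Bravo 3, C3→Charlie 7, C4→Bravo 7, C5→Charlie 2. Service 30; fixed 10; total 40.
{Alpha, Bravo}: C1→Alpha 12, C2→Bravo 3, C3→Bravo 10, C4→Bravo 7, C5→Alpha 2. Service 34; fixed 9; total 43.
{Alpha, Bravo, Charlie}: C1→Charlie 11, C2→Bravo 3, C3→Charlie 7, C4→Bravo 7, C5→Alpha 2. Service 30; fixed 13; total 43.
{Alpha}: service 51 + fixed 3 = 54
No other subset beats 40.

Open Bravo and Charlie; minimum total cost 40.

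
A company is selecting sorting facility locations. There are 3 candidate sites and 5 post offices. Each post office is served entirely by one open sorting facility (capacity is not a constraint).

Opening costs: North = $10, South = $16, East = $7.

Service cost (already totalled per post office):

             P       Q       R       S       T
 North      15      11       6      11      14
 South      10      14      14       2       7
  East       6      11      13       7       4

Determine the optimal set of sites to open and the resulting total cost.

For any fixed open set, each post office goes to its cheapest open site; total = fixed + service.
{East}: P→East 6, Q→East 11, R→East 13, S→East 7, T→East 4. Service 41; fixed 7; total 48.
{North, East}: service 34 + fixed 17 = 51
{South, East}: service 36 + fixed 23 = 59
{North, South, East}: P→East 6, Q→North 11, R→North 6, S→South 2, T→East 4. Service 29; fixed 33; total 62.
No other subset beats 48.

Open East only; minimum total cost 48.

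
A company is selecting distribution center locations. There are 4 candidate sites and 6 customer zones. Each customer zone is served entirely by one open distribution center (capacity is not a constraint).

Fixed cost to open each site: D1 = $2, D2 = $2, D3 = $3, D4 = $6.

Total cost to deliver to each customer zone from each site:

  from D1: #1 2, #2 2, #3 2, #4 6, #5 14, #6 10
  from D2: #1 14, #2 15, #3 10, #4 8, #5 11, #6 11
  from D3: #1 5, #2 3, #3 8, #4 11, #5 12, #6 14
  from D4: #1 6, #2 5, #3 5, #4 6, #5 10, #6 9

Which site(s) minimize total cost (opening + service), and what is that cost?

For any fixed open set, each customer zone goes to its cheapest open site; total = fixed + service.
{D1, D2}: #1→D1 2, #2→D1 2, #3→D1 2, #4→D1 6, #5→D2 11, #6→D1 10. Service 33; fixed 4; total 37.
{D1}: service 36 + fixed 2 = 38
{D1, D3}: service 34 + fixed 5 = 39
{D1, D2, D3, D4}: service 31 + fixed 13 = 44
No other subset beats 37.

Open D1 and D2; minimum total cost 37.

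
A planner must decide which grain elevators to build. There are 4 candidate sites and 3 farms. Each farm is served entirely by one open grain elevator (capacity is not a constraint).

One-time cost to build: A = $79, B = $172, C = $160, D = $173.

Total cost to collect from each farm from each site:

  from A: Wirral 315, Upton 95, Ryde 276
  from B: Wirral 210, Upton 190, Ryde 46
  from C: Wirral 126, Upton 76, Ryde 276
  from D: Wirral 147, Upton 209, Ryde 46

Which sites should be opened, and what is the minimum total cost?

Open A and D; minimum total cost 540.

For any fixed open set, each farm goes to its cheapest open site; total = fixed + service.
{A, D}: Wirral→D 147, Upton→A 95, Ryde→D 46. Service 288; fixed 252; total 540.
{D}: Wirral→D 147, Upton→D 209, Ryde→D 46. Service 402; fixed 173; total 575.
{B, C}: Wirral→C 126, Upton→C 76, Ryde→B 46. Service 248; fixed 332; total 580.
{A, B, C, D}: service 248 + fixed 584 = 832
No other subset beats 540.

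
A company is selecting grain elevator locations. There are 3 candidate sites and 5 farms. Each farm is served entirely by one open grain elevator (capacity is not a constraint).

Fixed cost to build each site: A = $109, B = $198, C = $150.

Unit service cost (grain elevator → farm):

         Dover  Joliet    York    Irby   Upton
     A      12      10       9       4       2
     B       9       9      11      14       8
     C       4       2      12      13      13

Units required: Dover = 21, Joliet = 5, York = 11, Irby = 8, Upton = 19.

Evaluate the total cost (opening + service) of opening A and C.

Total cost: 522

Each farm is assigned to its cheapest site among the open ones.
{A, C}: Dover→C 4·21=84, Joliet→C 2·5=10, York→A 9·11=99, Irby→A 4·8=32, Upton→A 2·19=38. Service 263; fixed 259; total 522.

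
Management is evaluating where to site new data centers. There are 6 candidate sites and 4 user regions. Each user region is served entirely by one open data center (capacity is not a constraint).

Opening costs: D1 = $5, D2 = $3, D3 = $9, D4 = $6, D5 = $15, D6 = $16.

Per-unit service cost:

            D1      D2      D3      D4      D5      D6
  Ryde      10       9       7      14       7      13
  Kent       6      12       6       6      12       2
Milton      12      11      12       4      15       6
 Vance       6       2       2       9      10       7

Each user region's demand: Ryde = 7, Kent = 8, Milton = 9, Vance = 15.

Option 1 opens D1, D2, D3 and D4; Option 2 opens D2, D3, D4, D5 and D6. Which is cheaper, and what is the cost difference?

Option 1: {D1, D2, D3, D4}: Ryde→D3 7·7=49, Kent→D1 6·8=48, Milton→D4 4·9=36, Vance→D2 2·15=30. Service 163; fixed 23; total 186.
Option 2: {D2, D3, D4, D5, D6}: Ryde→D3 7·7=49, Kent→D6 2·8=16, Milton→D4 4·9=36, Vance→D2 2·15=30. Service 131; fixed 49; total 180.
Difference: |186 − 180| = 6.

Option 2 is cheaper by 6.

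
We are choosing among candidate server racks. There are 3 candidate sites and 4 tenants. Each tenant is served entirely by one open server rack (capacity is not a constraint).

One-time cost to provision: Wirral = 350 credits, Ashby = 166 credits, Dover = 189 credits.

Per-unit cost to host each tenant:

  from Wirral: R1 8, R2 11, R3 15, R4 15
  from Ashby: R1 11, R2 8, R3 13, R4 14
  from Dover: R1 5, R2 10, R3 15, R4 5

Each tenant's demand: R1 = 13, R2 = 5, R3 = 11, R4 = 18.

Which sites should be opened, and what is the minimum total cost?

For any fixed open set, each tenant goes to its cheapest open site; total = fixed + service.
{Dover}: R1→Dover 5·13=65, R2→Dover 10·5=50, R3→Dover 15·11=165, R4→Dover 5·18=90. Service 370; fixed 189; total 559.
{Ashby, Dover}: service 338 + fixed 355 = 693
{Ashby}: R1→Ashby 11·13=143, R2→Ashby 8·5=40, R3→Ashby 13·11=143, R4→Ashby 14·18=252. Service 578; fixed 166; total 744.
{Wirral, Ashby, Dover}: R1→Dover 5·13=65, R2→Ashby 8·5=40, R3→Ashby 13·11=143, R4→Dover 5·18=90. Service 338; fixed 705; total 1043.
No other subset beats 559.

Open Dover only; minimum total cost 559.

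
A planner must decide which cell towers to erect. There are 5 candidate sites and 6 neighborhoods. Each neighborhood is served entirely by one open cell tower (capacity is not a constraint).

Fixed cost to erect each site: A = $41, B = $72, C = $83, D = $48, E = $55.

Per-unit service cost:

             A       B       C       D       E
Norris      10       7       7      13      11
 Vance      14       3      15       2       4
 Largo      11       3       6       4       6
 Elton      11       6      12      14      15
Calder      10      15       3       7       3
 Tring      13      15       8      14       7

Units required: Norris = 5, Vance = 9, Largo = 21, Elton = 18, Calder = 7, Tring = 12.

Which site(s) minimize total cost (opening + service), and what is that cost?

Open B and E; minimum total cost 465.

For any fixed open set, each neighborhood goes to its cheapest open site; total = fixed + service.
{B, E}: Norris→B 7·5=35, Vance→B 3·9=27, Largo→B 3·21=63, Elton→B 6·18=108, Calder→E 3·7=21, Tring→E 7·12=84. Service 338; fixed 127; total 465.
{B, D, E}: service 329 + fixed 175 = 504
{B, C}: service 350 + fixed 155 = 505
{A, B, C, D, E}: service 329 + fixed 299 = 628
No other subset beats 465.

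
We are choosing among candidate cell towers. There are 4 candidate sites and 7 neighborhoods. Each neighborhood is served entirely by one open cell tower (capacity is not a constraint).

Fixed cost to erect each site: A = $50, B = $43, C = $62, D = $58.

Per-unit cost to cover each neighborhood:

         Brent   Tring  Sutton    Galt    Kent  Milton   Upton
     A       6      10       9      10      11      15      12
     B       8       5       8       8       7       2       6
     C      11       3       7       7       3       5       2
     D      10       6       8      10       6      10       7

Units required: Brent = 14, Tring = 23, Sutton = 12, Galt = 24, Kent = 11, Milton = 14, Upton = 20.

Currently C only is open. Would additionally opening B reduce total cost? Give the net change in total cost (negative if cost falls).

Current service cost with {C}: 618.
Adding B: each neighborhood re-picks its cheapest; new service cost 534, saving 84.
Extra fixed cost: 43. Net change = 43 − 84 = -41.
(Totals: 680 → 639.)

Yes — net change −41 (cost falls by 41).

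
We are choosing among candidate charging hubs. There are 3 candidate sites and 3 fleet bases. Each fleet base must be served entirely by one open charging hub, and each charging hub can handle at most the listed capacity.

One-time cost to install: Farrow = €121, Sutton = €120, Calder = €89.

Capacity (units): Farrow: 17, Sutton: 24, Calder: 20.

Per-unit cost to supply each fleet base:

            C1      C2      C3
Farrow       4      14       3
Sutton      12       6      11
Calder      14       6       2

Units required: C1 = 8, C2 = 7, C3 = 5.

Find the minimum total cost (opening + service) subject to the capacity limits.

Open {Calder}: C1→Calder 14·8=112, C2→Calder 6·7=42, C3→Calder 2·5=10.
Loads: Calder carries 20/20. Service 164; fixed 89; total 253.
Next best feasible plan costs 294.

Minimum total cost: 253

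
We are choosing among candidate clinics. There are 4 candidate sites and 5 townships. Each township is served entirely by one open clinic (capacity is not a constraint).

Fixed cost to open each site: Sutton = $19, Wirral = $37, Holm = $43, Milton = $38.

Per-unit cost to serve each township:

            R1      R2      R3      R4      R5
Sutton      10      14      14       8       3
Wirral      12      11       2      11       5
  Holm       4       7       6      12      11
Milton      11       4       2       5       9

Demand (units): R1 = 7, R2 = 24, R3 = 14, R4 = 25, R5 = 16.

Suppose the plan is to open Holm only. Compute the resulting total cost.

Each township is assigned to its cheapest site among the open ones.
{Holm}: R1→Holm 4·7=28, R2→Holm 7·24=168, R3→Holm 6·14=84, R4→Holm 12·25=300, R5→Holm 11·16=176. Service 756; fixed 43; total 799.

Total cost: 799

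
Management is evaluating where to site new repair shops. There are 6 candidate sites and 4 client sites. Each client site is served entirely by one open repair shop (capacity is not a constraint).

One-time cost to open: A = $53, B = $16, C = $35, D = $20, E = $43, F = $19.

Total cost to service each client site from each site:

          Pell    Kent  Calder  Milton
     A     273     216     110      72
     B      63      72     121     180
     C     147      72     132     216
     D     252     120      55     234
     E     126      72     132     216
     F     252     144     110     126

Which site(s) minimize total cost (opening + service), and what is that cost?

Open A, B and D; minimum total cost 351.

For any fixed open set, each client site goes to its cheapest open site; total = fixed + service.
{A, B, D}: Pell→B 63, Kent→B 72, Calder→D 55, Milton→A 72. Service 262; fixed 89; total 351.
{A, B, D, F}: Pell→B 63, Kent→B 72, Calder→D 55, Milton→A 72. Service 262; fixed 108; total 370.
{B, D, F}: service 316 + fixed 55 = 371
{A, B, C, D, E, F}: service 262 + fixed 186 = 448
No other subset beats 351.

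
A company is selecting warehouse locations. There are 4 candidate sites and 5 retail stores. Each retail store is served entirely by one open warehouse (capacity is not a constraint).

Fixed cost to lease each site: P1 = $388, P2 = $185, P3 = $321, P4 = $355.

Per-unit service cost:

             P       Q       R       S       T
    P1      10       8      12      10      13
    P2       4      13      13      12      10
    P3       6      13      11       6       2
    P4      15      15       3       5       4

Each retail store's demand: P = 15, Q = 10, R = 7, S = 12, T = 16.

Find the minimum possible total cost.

Minimum total cost: 722

For any fixed open set, each retail store goes to its cheapest open site; total = fixed + service.
{P3}: P→P3 6·15=90, Q→P3 13·10=130, R→P3 11·7=77, S→P3 6·12=72, T→P3 2·16=32. Service 401; fixed 321; total 722.
{P2}: P→P2 4·15=60, Q→P2 13·10=130, R→P2 13·7=91, S→P2 12·12=144, T→P2 10·16=160. Service 585; fixed 185; total 770.
{P2, P4}: P→P2 4·15=60, Q→P2 13·10=130, R→P4 3·7=21, S→P4 5·12=60, T→P4 4·16=64. Service 335; fixed 540; total 875.
{P1, P2, P3, P4}: service 253 + fixed 1249 = 1502
No other subset beats 722.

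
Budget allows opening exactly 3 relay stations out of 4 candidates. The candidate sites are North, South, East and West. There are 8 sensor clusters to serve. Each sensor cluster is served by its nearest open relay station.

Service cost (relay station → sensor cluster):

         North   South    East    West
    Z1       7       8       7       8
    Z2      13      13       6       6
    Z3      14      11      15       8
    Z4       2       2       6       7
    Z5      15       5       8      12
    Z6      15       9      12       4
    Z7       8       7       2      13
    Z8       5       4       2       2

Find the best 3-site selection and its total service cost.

With exactly 3 open, each sensor cluster uses its cheapest among the chosen.
{South, East, West}: Z1→East 7, Z2→East 6, Z3→West 8, Z4→South 2, Z5→South 5, Z6→West 4, Z7→East 2, Z8→East 2. Service cost 36.
{North, East, West}: service cost 39
{North, South, West}: service cost 41
Among all 4 size-3 choices, {South, East, West} is lowest.

Choose South, East and West; total service cost 36.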